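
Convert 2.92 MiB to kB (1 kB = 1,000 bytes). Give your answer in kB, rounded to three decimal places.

2.92 MiB = 2.92 × 2^20 bytes = 3,061,841.92 bytes
1 kB = 10^3 bytes = 1,000 bytes
3,061,841.92 / 1,000 = 3,061.842 kB

3,061.842 kB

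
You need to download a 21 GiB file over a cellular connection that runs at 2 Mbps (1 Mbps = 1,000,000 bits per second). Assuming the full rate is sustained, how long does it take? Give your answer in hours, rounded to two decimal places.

21 GiB = 22,548,578,304 bytes = 180,388,626,432 bits
2 Mbps = 2,000,000 bits/s
time = 180,388,626,432 / 2,000,000 = 90,194.3132 s
90,194.3132 s / 3600 = 25.05 hours

25.05 hours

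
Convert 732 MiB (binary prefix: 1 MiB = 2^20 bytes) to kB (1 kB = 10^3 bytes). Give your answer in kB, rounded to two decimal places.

732 MiB × 1,048,576 bytes/MiB = 767,557,632 bytes
1 kB = 10^3 bytes = 1,000 bytes
767,557,632 / 1,000 = 767,557.63 kB

767,557.63 kB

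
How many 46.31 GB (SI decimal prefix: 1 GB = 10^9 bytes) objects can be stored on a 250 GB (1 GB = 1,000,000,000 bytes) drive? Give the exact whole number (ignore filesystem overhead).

Capacity: 250 GB = 250,000,000,000 bytes
Per item: 46.31 GB = 46,310,000,000 bytes
⌊250,000,000,000 / 46,310,000,000⌋ = 5

5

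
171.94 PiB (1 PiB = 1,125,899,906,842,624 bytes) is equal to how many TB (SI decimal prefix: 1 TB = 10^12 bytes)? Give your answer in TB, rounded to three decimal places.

171.94 PiB = 171.94 × 2^50 bytes = 193,587,229,982,520,770.56 bytes
1 TB = 10^12 bytes = 1,000,000,000,000 bytes
193,587,229,982,520,770.56 / 1,000,000,000,000 = 193,587.230 TB

193,587.230 TB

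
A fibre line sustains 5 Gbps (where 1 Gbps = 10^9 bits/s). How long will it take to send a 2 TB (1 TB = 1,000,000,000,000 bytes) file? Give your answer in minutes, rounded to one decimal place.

53.3 minutes

2 TB = 2,000,000,000,000 bytes = 16,000,000,000,000 bits
5 Gbps = 5,000,000,000 bits/s
time = 16,000,000,000,000 / 5,000,000,000 = 3,200.00 s
3,200.00 s / 60 = 53.3 minutes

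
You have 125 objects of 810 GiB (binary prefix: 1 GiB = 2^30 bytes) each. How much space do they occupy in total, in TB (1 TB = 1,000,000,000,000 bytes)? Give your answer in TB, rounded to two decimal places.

108.72 TB

Total = 125 × 810 GiB = 101,250 GiB
= 101,250 × 1,073,741,824 bytes = 108,716,359,680,000 bytes
1 TB = 1,000,000,000,000 bytes
108,716,359,680,000 / 1,000,000,000,000 = 108.72 TB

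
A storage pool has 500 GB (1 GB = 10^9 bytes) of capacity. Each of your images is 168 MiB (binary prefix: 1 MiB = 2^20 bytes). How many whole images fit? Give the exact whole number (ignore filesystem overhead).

Capacity: 500 GB = 500,000,000,000 bytes
Per item: 168 MiB = 176,160,768 bytes
⌊500,000,000,000 / 176,160,768⌋ = 2,838

2,838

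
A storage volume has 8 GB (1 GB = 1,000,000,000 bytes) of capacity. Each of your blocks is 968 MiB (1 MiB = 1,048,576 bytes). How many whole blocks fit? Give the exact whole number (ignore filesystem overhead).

7

Capacity: 8 GB = 8,000,000,000 bytes
Per item: 968 MiB = 1,015,021,568 bytes
⌊8,000,000,000 / 1,015,021,568⌋ = 7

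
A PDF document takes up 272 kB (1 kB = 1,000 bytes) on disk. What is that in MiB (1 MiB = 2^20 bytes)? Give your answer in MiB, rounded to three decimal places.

0.259 MiB

272 kB × 1,000 bytes/kB = 272,000 bytes
1 MiB = 1,048,576 bytes
272,000 / 1,048,576 = 0.259 MiB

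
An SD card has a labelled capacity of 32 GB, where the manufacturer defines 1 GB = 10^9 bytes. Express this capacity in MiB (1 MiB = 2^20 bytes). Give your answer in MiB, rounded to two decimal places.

32 GB = 32 × 10^9 bytes = 32,000,000,000 bytes
1 MiB = 1,048,576 bytes
32,000,000,000 / 1,048,576 = 30,517.58 MiB

30,517.58 MiB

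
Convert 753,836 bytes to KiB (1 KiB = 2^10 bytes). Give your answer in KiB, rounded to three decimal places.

753,836 bytes given.
1 KiB = 2^10 bytes = 1,024 bytes
753,836 / 1,024 = 736.168 KiB

736.168 KiB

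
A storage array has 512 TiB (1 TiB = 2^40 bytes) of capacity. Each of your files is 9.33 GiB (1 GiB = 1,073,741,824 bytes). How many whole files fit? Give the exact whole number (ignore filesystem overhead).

Capacity: 512 TiB = 562,949,953,421,312 bytes
Per item: 9.33 GiB = 10,018,011,217.92 bytes
⌊562,949,953,421,312 / 10,018,011,217.92⌋ = 56,193

56,193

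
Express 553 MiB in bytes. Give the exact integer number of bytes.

579,862,528 bytes

553 × 1,048,576 = 579,862,528 bytes  (1 MiB = 2^20 bytes)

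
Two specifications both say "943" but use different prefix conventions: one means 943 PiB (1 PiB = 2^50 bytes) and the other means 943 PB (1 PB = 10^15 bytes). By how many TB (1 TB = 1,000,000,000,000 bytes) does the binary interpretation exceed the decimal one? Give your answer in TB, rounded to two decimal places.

118,723.61 TB

943 PiB = 943 × 1,125,899,906,842,624 = 1,061,723,612,152,594,432 bytes
943 PB = 943 × 1,000,000,000,000,000 = 943,000,000,000,000,000 bytes
difference = 118,723,612,152,594,432 bytes
118,723,612,152,594,432 / 1,000,000,000,000 = 118,723.61 TB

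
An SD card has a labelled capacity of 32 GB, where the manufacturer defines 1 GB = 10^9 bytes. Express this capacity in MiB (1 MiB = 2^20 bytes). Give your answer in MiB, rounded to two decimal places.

32 GB = 32 × 10^9 bytes = 32,000,000,000 bytes
1 MiB = 2^20 bytes = 1,048,576 bytes
32,000,000,000 / 1,048,576 = 30,517.58 MiB

30,517.58 MiB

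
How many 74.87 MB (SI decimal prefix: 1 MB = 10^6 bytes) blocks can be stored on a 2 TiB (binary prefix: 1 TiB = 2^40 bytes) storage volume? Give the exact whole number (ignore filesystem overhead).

29,371

Capacity: 2 TiB = 2,199,023,255,552 bytes
Per item: 74.87 MB = 74,870,000 bytes
⌊2,199,023,255,552 / 74,870,000⌋ = 29,371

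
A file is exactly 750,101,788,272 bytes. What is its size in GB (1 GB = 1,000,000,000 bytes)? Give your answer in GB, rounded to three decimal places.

750.102 GB

750,101,788,272 bytes given.
1 GB = 10^9 bytes = 1,000,000,000 bytes
750,101,788,272 / 1,000,000,000 = 750.102 GB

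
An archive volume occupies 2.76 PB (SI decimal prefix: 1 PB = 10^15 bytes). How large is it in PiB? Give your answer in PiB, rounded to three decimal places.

2.76 PB = 2.76 × 10^15 bytes = 2,760,000,000,000,000 bytes
1 PiB = 1,125,899,906,842,624 bytes
2,760,000,000,000,000 / 1,125,899,906,842,624 = 2.451 PiB

2.451 PiB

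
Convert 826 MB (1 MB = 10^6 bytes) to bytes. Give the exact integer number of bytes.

826 × 1,000,000 = 826,000,000 bytes

826,000,000 bytes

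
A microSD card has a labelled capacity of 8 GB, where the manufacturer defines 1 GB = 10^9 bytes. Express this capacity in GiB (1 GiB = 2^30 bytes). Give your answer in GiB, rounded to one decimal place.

8 GB = 8 × 10^9 bytes = 8,000,000,000 bytes
1 GiB = 1,073,741,824 bytes
8,000,000,000 / 1,073,741,824 = 7.5 GiB

7.5 GiB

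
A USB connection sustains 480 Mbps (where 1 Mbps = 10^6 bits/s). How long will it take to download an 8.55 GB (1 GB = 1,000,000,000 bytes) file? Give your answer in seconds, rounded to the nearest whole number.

8.55 GB = 8,550,000,000 bytes = 68,400,000,000 bits
480 Mbps = 480,000,000 bits/s
time = 68,400,000,000 / 480,000,000 = 143 s

143 seconds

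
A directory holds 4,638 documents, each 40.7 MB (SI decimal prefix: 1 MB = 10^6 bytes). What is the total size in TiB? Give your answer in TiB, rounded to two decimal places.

Total = 4,638 × 40.7 MB = 188766.6 MB
= 188766.6 × 1,000,000 bytes = 188,766,600,000 bytes
1 TiB = 1,099,511,627,776 bytes
188,766,600,000 / 1,099,511,627,776 = 0.17 TiB

0.17 TiB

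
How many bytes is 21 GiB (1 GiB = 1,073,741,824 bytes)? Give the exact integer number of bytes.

22,548,578,304 bytes

21 × 1,073,741,824 = 22,548,578,304 bytes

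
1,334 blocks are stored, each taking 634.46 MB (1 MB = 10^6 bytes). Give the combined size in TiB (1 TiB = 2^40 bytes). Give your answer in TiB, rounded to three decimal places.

Total = 1,334 × 634.46 MB = 846369.64 MB
= 846369.64 × 1,000,000 bytes = 846,369,640,000 bytes
1 TiB = 1,099,511,627,776 bytes
846,369,640,000 / 1,099,511,627,776 = 0.770 TiB

0.770 TiB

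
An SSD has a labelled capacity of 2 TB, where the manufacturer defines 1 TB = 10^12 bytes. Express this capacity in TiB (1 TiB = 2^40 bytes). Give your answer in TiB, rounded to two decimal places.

1.82 TiB

2 TB = 2 × 10^12 bytes = 2,000,000,000,000 bytes
1 TiB = 1,099,511,627,776 bytes
2,000,000,000,000 / 1,099,511,627,776 = 1.82 TiB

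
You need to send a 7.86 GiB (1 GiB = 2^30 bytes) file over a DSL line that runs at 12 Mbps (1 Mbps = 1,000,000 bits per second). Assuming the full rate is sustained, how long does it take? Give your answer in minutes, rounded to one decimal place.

93.8 minutes

7.86 GiB = 8,439,610,736.64 bytes = 67,516,885,893.12 bits
12 Mbps = 12,000,000 bits/s
time = 67,516,885,893.12 / 12,000,000 = 5,626.41 s
5,626.41 s / 60 = 93.8 minutes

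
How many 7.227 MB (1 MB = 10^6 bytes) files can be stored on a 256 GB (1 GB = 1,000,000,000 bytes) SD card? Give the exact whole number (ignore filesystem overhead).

Capacity: 256 GB = 256,000,000,000 bytes
Per item: 7.227 MB = 7,227,000 bytes
⌊256,000,000,000 / 7,227,000⌋ = 35,422

35,422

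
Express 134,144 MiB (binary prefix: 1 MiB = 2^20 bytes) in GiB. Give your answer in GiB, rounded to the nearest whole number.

131 GiB

134,144 MiB = 134,144 × 2^20 bytes = 140,660,178,944 bytes
1 GiB = 2^30 bytes = 1,073,741,824 bytes
140,660,178,944 / 1,073,741,824 = 131 GiB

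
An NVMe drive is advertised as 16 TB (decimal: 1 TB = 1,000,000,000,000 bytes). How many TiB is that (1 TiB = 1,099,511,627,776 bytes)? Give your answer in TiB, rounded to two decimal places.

16 TB = 16 × 10^12 bytes = 16,000,000,000,000 bytes
1 TiB = 2^40 bytes = 1,099,511,627,776 bytes
16,000,000,000,000 / 1,099,511,627,776 = 14.55 TiB

14.55 TiB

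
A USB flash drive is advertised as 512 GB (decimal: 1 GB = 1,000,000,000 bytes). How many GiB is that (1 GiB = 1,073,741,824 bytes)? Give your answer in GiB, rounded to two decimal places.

512 GB = 512 × 10^9 bytes = 512,000,000,000 bytes
1 GiB = 2^30 bytes = 1,073,741,824 bytes
512,000,000,000 / 1,073,741,824 = 476.84 GiB

476.84 GiB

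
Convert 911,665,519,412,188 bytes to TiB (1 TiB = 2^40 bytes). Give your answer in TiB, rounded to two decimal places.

829.15 TiB

911,665,519,412,188 bytes given.
1 TiB = 1,099,511,627,776 bytes
911,665,519,412,188 / 1,099,511,627,776 = 829.15 TiB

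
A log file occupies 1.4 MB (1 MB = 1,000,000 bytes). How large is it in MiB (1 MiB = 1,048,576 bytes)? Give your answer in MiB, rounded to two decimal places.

1.4 MB × 1,000,000 bytes/MB = 1,400,000 bytes
1 MiB = 1,048,576 bytes
1,400,000 / 1,048,576 = 1.34 MiB

1.34 MiB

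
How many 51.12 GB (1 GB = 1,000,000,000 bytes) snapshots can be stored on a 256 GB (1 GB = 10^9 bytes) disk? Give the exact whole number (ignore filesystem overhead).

5

Capacity: 256 GB = 256,000,000,000 bytes
Per item: 51.12 GB = 51,120,000,000 bytes
⌊256,000,000,000 / 51,120,000,000⌋ = 5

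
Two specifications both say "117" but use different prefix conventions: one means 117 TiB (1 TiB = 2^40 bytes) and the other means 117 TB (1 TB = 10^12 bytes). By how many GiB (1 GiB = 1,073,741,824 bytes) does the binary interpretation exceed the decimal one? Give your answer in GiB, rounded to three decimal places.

10,843.259 GiB

117 TiB = 117 × 1,099,511,627,776 = 128,642,860,449,792 bytes
117 TB = 117 × 1,000,000,000,000 = 117,000,000,000,000 bytes
difference = 11,642,860,449,792 bytes
11,642,860,449,792 / 1,073,741,824 = 10,843.259 GiB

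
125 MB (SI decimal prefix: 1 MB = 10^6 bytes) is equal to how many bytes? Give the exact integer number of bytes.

125,000,000 bytes

125 × 1,000,000 = 125,000,000 bytes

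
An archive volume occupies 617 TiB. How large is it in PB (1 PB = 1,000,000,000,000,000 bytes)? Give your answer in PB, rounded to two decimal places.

617 TiB = 617 × 2^40 bytes = 678,398,674,337,792 bytes
1 PB = 1,000,000,000,000,000 bytes
678,398,674,337,792 / 1,000,000,000,000,000 = 0.68 PB

0.68 PB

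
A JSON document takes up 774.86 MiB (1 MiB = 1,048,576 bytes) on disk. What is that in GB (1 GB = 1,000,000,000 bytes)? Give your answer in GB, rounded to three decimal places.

774.86 MiB × 1,048,576 bytes/MiB = 812,499,599.36 bytes
1 GB = 10^9 bytes = 1,000,000,000 bytes
812,499,599.36 / 1,000,000,000 = 0.812 GB

0.812 GB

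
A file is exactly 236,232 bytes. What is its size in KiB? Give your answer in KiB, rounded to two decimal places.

230.70 KiB

236,232 bytes given.
1 KiB = 2^10 bytes = 1,024 bytes
236,232 / 1,024 = 230.70 KiB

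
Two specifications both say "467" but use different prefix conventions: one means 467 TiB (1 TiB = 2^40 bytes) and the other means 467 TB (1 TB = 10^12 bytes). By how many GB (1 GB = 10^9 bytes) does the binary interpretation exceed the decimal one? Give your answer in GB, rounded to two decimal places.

46,471.93 GB

467 TiB = 467 × 1,099,511,627,776 = 513,471,930,171,392 bytes
467 TB = 467 × 1,000,000,000,000 = 467,000,000,000,000 bytes
difference = 46,471,930,171,392 bytes
46,471,930,171,392 / 1,000,000,000 = 46,471.93 GB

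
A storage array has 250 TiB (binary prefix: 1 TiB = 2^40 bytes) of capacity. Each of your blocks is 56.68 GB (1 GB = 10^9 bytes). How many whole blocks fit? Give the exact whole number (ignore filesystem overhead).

Capacity: 250 TiB = 274,877,906,944,000 bytes
Per item: 56.68 GB = 56,680,000,000 bytes
⌊274,877,906,944,000 / 56,680,000,000⌋ = 4,849

4,849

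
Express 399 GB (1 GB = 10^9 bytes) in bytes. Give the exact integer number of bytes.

399,000,000,000 bytes

399 × 1,000,000,000 = 399,000,000,000 bytes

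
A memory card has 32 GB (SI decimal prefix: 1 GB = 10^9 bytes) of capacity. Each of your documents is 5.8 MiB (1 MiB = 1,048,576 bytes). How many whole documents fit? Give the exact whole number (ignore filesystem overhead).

5,261

Capacity: 32 GB = 32,000,000,000 bytes
Per item: 5.8 MiB = 6,081,740.8 bytes
⌊32,000,000,000 / 6,081,740.8⌋ = 5,261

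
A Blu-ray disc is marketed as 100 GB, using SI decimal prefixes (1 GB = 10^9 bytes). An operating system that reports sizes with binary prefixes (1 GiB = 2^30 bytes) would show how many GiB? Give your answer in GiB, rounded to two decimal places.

100 GB = 100 × 10^9 bytes = 100,000,000,000 bytes
1 GiB = 1,073,741,824 bytes
100,000,000,000 / 1,073,741,824 = 93.13 GiB

93.13 GiB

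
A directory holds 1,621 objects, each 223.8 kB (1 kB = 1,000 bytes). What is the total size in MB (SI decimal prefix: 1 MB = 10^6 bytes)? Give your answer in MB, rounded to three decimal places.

362.780 MB

Total = 1,621 × 223.8 kB = 362779.8 kB
= 362779.8 × 1,000 bytes = 362,779,800 bytes
1 MB = 1,000,000 bytes
362,779,800 / 1,000,000 = 362.780 MB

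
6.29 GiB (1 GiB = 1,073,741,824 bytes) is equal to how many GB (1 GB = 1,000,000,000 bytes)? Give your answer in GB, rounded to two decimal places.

6.29 GiB × 1,073,741,824 bytes/GiB = 6,753,836,072.96 bytes
1 GB = 1,000,000,000 bytes
6,753,836,072.96 / 1,000,000,000 = 6.75 GB

6.75 GB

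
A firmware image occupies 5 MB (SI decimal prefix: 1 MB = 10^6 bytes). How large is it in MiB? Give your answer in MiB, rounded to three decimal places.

5 MB × 1,000,000 bytes/MB = 5,000,000 bytes
1 MiB = 1,048,576 bytes
5,000,000 / 1,048,576 = 4.768 MiB

4.768 MiB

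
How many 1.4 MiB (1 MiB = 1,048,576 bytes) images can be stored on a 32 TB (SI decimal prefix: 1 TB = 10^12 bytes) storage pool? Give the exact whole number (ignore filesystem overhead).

21,798,270

Capacity: 32 TB = 32,000,000,000,000 bytes
Per item: 1.4 MiB = 1,468,006.4 bytes
⌊32,000,000,000,000 / 1,468,006.4⌋ = 21,798,270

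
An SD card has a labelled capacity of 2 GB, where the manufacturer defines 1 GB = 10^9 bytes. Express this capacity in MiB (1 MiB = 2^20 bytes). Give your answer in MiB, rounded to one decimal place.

2 GB = 2 × 10^9 bytes = 2,000,000,000 bytes
1 MiB = 2^20 bytes = 1,048,576 bytes
2,000,000,000 / 1,048,576 = 1,907.3 MiB

1,907.3 MiB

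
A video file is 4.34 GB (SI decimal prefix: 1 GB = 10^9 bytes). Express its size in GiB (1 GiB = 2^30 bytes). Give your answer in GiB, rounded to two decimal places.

4.04 GiB

4.34 GB × 1,000,000,000 bytes/GB = 4,340,000,000 bytes
1 GiB = 2^30 bytes = 1,073,741,824 bytes
4,340,000,000 / 1,073,741,824 = 4.04 GiB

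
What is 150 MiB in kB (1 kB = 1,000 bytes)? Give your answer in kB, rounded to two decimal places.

150 MiB = 150 × 2^20 bytes = 157,286,400 bytes
1 kB = 1,000 bytes
157,286,400 / 1,000 = 157,286.40 kB

157,286.40 kB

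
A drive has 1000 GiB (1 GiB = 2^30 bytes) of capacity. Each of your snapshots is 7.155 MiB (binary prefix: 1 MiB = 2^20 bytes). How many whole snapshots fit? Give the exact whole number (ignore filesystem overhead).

143,116

Capacity: 1000 GiB = 1,073,741,824,000 bytes
Per item: 7.155 MiB = 7,502,561.28 bytes
⌊1,073,741,824,000 / 7,502,561.28⌋ = 143,116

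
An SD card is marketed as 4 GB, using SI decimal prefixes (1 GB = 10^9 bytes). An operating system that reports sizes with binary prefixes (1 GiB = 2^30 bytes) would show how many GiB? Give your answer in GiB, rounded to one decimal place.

3.7 GiB

4 GB = 4 × 10^9 bytes = 4,000,000,000 bytes
1 GiB = 1,073,741,824 bytes
4,000,000,000 / 1,073,741,824 = 3.7 GiB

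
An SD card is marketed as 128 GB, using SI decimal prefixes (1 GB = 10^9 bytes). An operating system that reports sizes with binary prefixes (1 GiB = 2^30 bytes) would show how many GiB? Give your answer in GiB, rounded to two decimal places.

128 GB × 1,000,000,000 bytes/GB = 128,000,000,000 bytes
1 GiB = 1,073,741,824 bytes
128,000,000,000 / 1,073,741,824 = 119.21 GiB

119.21 GiB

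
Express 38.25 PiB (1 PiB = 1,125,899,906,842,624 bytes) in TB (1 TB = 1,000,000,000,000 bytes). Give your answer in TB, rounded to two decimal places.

43,065.67 TB

38.25 PiB × 1,125,899,906,842,624 bytes/PiB = 43,065,671,436,730,368 bytes
1 TB = 10^12 bytes = 1,000,000,000,000 bytes
43,065,671,436,730,368 / 1,000,000,000,000 = 43,065.67 TB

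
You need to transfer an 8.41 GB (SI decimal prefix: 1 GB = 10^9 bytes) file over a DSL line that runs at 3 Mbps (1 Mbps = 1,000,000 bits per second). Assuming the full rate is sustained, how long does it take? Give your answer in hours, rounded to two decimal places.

6.23 hours

8.41 GB = 8,410,000,000 bytes = 67,280,000,000 bits
3 Mbps = 3,000,000 bits/s
time = 67,280,000,000 / 3,000,000 = 22,426.6667 s
22,426.6667 s / 3600 = 6.23 hours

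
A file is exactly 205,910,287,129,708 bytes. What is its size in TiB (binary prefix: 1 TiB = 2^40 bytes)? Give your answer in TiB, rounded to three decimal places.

205,910,287,129,708 bytes given.
1 TiB = 2^40 bytes = 1,099,511,627,776 bytes
205,910,287,129,708 / 1,099,511,627,776 = 187.274 TiB

187.274 TiB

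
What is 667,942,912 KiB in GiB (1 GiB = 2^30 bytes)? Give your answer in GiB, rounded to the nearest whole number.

637 GiB

667,942,912 KiB = 667,942,912 × 2^10 bytes = 683,973,541,888 bytes
1 GiB = 1,073,741,824 bytes
683,973,541,888 / 1,073,741,824 = 637 GiB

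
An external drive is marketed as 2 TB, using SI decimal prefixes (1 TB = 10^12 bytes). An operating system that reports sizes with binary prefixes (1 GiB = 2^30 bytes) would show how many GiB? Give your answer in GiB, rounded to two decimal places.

2 TB = 2 × 10^12 bytes = 2,000,000,000,000 bytes
1 GiB = 2^30 bytes = 1,073,741,824 bytes
2,000,000,000,000 / 1,073,741,824 = 1,862.65 GiB

1,862.65 GiB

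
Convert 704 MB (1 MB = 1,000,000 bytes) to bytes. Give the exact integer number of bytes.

704 × 1,000,000 = 704,000,000 bytes

704,000,000 bytes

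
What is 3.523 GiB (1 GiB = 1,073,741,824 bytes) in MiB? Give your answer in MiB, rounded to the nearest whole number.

3.523 GiB = 3.523 × 2^30 bytes = 3,782,792,445.952 bytes
1 MiB = 2^20 bytes = 1,048,576 bytes
3,782,792,445.952 / 1,048,576 = 3,608 MiB

3,608 MiB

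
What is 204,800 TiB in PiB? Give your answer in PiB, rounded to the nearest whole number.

204,800 TiB × 1,099,511,627,776 bytes/TiB = 225,179,981,368,524,800 bytes
1 PiB = 2^50 bytes = 1,125,899,906,842,624 bytes
225,179,981,368,524,800 / 1,125,899,906,842,624 = 200 PiB

200 PiB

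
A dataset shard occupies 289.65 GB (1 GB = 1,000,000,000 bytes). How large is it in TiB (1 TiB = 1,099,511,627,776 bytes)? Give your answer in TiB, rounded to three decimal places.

0.263 TiB

289.65 GB × 1,000,000,000 bytes/GB = 289,650,000,000 bytes
1 TiB = 2^40 bytes = 1,099,511,627,776 bytes
289,650,000,000 / 1,099,511,627,776 = 0.263 TiB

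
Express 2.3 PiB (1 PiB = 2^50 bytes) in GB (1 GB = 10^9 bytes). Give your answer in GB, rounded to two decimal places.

2.3 PiB = 2.3 × 2^50 bytes = 2,589,569,785,738,035.2 bytes
1 GB = 1,000,000,000 bytes
2,589,569,785,738,035.2 / 1,000,000,000 = 2,589,569.79 GB

2,589,569.79 GB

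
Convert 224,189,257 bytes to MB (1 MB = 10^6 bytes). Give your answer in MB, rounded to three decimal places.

224.189 MB

224,189,257 bytes given.
1 MB = 10^6 bytes = 1,000,000 bytes
224,189,257 / 1,000,000 = 224.189 MB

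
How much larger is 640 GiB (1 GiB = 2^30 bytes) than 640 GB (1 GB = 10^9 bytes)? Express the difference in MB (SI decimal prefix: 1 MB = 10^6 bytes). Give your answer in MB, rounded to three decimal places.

47,194.767 MB

640 GiB = 640 × 1,073,741,824 = 687,194,767,360 bytes
640 GB = 640 × 1,000,000,000 = 640,000,000,000 bytes
difference = 47,194,767,360 bytes
47,194,767,360 / 1,000,000 = 47,194.767 MB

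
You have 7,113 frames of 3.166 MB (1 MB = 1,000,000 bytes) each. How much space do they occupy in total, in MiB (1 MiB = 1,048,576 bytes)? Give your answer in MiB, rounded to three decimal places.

21,476.515 MiB

Total = 7,113 × 3.166 MB = 22519.758 MB
= 22519.758 × 1,000,000 bytes = 22,519,758,000 bytes
1 MiB = 1,048,576 bytes
22,519,758,000 / 1,048,576 = 21,476.515 MiB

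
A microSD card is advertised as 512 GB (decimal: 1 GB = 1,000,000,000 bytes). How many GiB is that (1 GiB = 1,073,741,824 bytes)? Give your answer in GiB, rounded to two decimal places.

476.84 GiB

512 GB = 512 × 10^9 bytes = 512,000,000,000 bytes
1 GiB = 2^30 bytes = 1,073,741,824 bytes
512,000,000,000 / 1,073,741,824 = 476.84 GiB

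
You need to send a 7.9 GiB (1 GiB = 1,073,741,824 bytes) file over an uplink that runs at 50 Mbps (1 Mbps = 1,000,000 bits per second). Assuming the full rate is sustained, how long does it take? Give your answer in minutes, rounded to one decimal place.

22.6 minutes

7.9 GiB = 8,482,560,409.6 bytes = 67,860,483,276.8 bits
50 Mbps = 50,000,000 bits/s
time = 67,860,483,276.8 / 50,000,000 = 1,357.21 s
1,357.21 s / 60 = 22.6 minutes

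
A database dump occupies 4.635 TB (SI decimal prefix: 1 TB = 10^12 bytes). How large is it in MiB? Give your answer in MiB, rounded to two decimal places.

4.635 TB = 4.635 × 10^12 bytes = 4,635,000,000,000 bytes
1 MiB = 2^20 bytes = 1,048,576 bytes
4,635,000,000,000 / 1,048,576 = 4,420,280.46 MiB

4,420,280.46 MiB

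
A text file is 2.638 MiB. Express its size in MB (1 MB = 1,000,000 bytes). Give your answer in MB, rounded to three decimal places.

2.766 MB

2.638 MiB = 2.638 × 2^20 bytes = 2,766,143.488 bytes
1 MB = 10^6 bytes = 1,000,000 bytes
2,766,143.488 / 1,000,000 = 2.766 MB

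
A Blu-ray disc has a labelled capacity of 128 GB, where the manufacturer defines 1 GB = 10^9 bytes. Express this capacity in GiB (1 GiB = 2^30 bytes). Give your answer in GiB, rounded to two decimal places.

128 GB × 1,000,000,000 bytes/GB = 128,000,000,000 bytes
1 GiB = 1,073,741,824 bytes
128,000,000,000 / 1,073,741,824 = 119.21 GiB

119.21 GiB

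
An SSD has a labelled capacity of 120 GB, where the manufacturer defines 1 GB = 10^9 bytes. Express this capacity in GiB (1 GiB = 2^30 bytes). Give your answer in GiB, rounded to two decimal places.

111.76 GiB

120 GB × 1,000,000,000 bytes/GB = 120,000,000,000 bytes
1 GiB = 2^30 bytes = 1,073,741,824 bytes
120,000,000,000 / 1,073,741,824 = 111.76 GiB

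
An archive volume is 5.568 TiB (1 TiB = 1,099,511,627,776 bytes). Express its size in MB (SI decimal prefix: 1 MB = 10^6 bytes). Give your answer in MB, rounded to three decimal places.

6,122,080.743 MB

5.568 TiB = 5.568 × 2^40 bytes = 6,122,080,743,456.768 bytes
1 MB = 1,000,000 bytes
6,122,080,743,456.768 / 1,000,000 = 6,122,080.743 MB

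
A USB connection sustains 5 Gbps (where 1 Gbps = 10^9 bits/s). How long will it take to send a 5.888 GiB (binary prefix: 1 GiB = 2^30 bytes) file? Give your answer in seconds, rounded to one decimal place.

10.1 seconds

5.888 GiB = 6,322,191,859.712 bytes = 50,577,534,877.696 bits
5 Gbps = 5,000,000,000 bits/s
time = 50,577,534,877.696 / 5,000,000,000 = 10.1 s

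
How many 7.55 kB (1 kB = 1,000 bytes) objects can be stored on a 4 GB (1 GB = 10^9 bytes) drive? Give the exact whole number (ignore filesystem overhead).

529,801

Capacity: 4 GB = 4,000,000,000 bytes
Per item: 7.55 kB = 7,550 bytes
⌊4,000,000,000 / 7,550⌋ = 529,801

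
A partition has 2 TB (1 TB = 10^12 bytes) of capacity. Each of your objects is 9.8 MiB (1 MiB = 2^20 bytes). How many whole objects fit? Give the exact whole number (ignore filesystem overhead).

194,627

Capacity: 2 TB = 2,000,000,000,000 bytes
Per item: 9.8 MiB = 10,276,044.8 bytes
⌊2,000,000,000,000 / 10,276,044.8⌋ = 194,627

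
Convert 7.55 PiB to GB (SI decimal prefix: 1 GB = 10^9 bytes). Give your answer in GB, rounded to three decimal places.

8,500,544.297 GB

7.55 PiB × 1,125,899,906,842,624 bytes/PiB = 8,500,544,296,661,811.2 bytes
1 GB = 10^9 bytes = 1,000,000,000 bytes
8,500,544,296,661,811.2 / 1,000,000,000 = 8,500,544.297 GB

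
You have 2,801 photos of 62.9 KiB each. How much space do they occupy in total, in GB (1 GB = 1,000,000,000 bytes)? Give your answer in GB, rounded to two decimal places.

0.18 GB

Total = 2,801 × 62.9 KiB = 176182.9 KiB
= 176182.9 × 1,024 bytes = 180,411,289.6 bytes
1 GB = 1,000,000,000 bytes
180,411,289.6 / 1,000,000,000 = 0.18 GB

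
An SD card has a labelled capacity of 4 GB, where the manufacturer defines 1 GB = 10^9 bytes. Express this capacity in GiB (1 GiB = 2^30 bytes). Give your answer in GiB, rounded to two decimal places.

4 GB × 1,000,000,000 bytes/GB = 4,000,000,000 bytes
1 GiB = 2^30 bytes = 1,073,741,824 bytes
4,000,000,000 / 1,073,741,824 = 3.73 GiB

3.73 GiB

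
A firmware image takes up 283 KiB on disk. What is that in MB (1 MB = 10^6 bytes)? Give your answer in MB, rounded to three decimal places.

283 KiB = 283 × 2^10 bytes = 289,792 bytes
1 MB = 10^6 bytes = 1,000,000 bytes
289,792 / 1,000,000 = 0.290 MB

0.290 MB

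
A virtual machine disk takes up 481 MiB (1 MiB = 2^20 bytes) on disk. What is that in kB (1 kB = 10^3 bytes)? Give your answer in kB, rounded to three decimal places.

481 MiB = 481 × 2^20 bytes = 504,365,056 bytes
1 kB = 1,000 bytes
504,365,056 / 1,000 = 504,365.056 kB

504,365.056 kB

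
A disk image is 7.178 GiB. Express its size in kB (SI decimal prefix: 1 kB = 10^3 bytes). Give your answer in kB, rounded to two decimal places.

7,707,318.81 kB

7.178 GiB × 1,073,741,824 bytes/GiB = 7,707,318,812.672 bytes
1 kB = 1,000 bytes
7,707,318,812.672 / 1,000 = 7,707,318.81 kB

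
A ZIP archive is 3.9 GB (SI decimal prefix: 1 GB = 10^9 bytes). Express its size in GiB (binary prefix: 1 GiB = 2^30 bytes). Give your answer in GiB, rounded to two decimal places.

3.63 GiB

3.9 GB = 3.9 × 10^9 bytes = 3,900,000,000 bytes
1 GiB = 2^30 bytes = 1,073,741,824 bytes
3,900,000,000 / 1,073,741,824 = 3.63 GiB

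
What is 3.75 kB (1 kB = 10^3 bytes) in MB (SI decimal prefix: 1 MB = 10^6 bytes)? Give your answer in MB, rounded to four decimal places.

0.0038 MB

3.75 kB = 3.75 × 10^3 bytes = 3,750 bytes
1 MB = 1,000,000 bytes
3,750 / 1,000,000 = 0.0038 MB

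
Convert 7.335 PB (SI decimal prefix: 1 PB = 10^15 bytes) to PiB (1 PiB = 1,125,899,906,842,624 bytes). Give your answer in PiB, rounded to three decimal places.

7.335 PB × 1,000,000,000,000,000 bytes/PB = 7,335,000,000,000,000 bytes
1 PiB = 2^50 bytes = 1,125,899,906,842,624 bytes
7,335,000,000,000,000 / 1,125,899,906,842,624 = 6.515 PiB

6.515 PiB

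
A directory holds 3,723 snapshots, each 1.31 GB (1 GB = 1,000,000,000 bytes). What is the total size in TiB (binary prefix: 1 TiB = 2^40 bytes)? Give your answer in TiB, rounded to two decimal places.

Total = 3,723 × 1.31 GB = 4877.13 GB
= 4877.13 × 1,000,000,000 bytes = 4,877,130,000,000 bytes
1 TiB = 1,099,511,627,776 bytes
4,877,130,000,000 / 1,099,511,627,776 = 4.44 TiB

4.44 TiB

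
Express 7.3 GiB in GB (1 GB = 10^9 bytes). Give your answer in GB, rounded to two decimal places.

7.84 GB

7.3 GiB = 7.3 × 2^30 bytes = 7,838,315,315.2 bytes
1 GB = 10^9 bytes = 1,000,000,000 bytes
7,838,315,315.2 / 1,000,000,000 = 7.84 GB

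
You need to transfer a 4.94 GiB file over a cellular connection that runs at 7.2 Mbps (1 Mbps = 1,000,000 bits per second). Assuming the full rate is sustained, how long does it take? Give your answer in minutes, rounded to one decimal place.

98.2 minutes

4.94 GiB = 5,304,284,610.56 bytes = 42,434,276,884.48 bits
7.2 Mbps = 7,200,000 bits/s
time = 42,434,276,884.48 / 7,200,000 = 5,893.65 s
5,893.65 s / 60 = 98.2 minutes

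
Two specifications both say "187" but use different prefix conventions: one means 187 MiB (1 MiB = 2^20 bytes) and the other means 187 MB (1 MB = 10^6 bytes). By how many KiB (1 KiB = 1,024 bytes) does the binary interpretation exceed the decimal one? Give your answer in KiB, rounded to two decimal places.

8,870.81 KiB

187 MiB = 187 × 1,048,576 = 196,083,712 bytes
187 MB = 187 × 1,000,000 = 187,000,000 bytes
difference = 9,083,712 bytes
9,083,712 / 1,024 = 8,870.81 KiB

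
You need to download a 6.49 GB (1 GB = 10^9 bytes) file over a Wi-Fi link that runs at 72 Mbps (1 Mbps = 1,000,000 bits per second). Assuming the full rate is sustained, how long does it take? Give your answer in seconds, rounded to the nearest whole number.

6.49 GB = 6,490,000,000 bytes = 51,920,000,000 bits
72 Mbps = 72,000,000 bits/s
time = 51,920,000,000 / 72,000,000 = 721 s

721 seconds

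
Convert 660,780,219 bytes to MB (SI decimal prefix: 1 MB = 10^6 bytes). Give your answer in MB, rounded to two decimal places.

660,780,219 bytes given.
1 MB = 10^6 bytes = 1,000,000 bytes
660,780,219 / 1,000,000 = 660.78 MB

660.78 MB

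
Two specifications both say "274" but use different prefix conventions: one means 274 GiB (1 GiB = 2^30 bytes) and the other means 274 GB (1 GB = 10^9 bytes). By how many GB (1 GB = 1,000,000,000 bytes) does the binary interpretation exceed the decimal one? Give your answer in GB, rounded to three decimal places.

20.205 GB

274 GiB = 274 × 1,073,741,824 = 294,205,259,776 bytes
274 GB = 274 × 1,000,000,000 = 274,000,000,000 bytes
difference = 20,205,259,776 bytes
20,205,259,776 / 1,000,000,000 = 20.205 GB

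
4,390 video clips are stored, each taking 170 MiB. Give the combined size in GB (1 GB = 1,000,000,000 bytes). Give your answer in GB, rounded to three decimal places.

782.552 GB

Total = 4,390 × 170 MiB = 746,300 MiB
= 746,300 × 1,048,576 bytes = 782,552,268,800 bytes
1 GB = 1,000,000,000 bytes
782,552,268,800 / 1,000,000,000 = 782.552 GB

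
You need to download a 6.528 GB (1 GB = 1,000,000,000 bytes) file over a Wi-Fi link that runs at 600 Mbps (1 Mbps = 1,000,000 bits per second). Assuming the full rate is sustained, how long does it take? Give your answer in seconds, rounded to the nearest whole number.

6.528 GB = 6,528,000,000 bytes = 52,224,000,000 bits
600 Mbps = 600,000,000 bits/s
time = 52,224,000,000 / 600,000,000 = 87 s

87 seconds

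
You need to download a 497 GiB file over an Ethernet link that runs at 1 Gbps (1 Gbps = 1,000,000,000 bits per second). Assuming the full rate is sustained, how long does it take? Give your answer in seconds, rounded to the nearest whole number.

497 GiB = 533,649,686,528 bytes = 4,269,197,492,224 bits
1 Gbps = 1,000,000,000 bits/s
time = 4,269,197,492,224 / 1,000,000,000 = 4,269 s

4,269 seconds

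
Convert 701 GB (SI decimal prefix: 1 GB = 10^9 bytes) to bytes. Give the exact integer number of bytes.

701,000,000,000 bytes

701 × 1,000,000,000 = 701,000,000,000 bytes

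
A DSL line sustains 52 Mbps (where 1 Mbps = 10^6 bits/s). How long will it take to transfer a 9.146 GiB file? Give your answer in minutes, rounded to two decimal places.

25.18 minutes

9.146 GiB = 9,820,442,722.304 bytes = 78,563,541,778.432 bits
52 Mbps = 52,000,000 bits/s
time = 78,563,541,778.432 / 52,000,000 = 1,510.837 s
1,510.837 s / 60 = 25.18 minutes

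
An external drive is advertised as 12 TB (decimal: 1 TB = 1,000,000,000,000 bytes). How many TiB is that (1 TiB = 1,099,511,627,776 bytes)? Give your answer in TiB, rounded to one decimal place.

10.9 TiB

12 TB = 12 × 10^12 bytes = 12,000,000,000,000 bytes
1 TiB = 1,099,511,627,776 bytes
12,000,000,000,000 / 1,099,511,627,776 = 10.9 TiB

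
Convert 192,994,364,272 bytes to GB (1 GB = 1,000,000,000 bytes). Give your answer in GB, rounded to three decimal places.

192,994,364,272 bytes given.
1 GB = 10^9 bytes = 1,000,000,000 bytes
192,994,364,272 / 1,000,000,000 = 192.994 GB

192.994 GB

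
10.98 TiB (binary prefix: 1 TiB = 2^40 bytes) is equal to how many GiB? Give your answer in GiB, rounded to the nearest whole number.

11,244 GiB

10.98 TiB × 1,099,511,627,776 bytes/TiB = 12,072,637,672,980.48 bytes
1 GiB = 1,073,741,824 bytes
12,072,637,672,980.48 / 1,073,741,824 = 11,244 GiB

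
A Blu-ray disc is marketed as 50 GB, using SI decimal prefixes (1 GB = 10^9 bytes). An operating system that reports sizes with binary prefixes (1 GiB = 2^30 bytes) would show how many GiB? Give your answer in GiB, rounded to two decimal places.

50 GB = 50 × 10^9 bytes = 50,000,000,000 bytes
1 GiB = 1,073,741,824 bytes
50,000,000,000 / 1,073,741,824 = 46.57 GiB

46.57 GiB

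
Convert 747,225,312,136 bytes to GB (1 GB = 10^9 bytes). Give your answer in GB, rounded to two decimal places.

747.23 GB

747,225,312,136 bytes given.
1 GB = 1,000,000,000 bytes
747,225,312,136 / 1,000,000,000 = 747.23 GB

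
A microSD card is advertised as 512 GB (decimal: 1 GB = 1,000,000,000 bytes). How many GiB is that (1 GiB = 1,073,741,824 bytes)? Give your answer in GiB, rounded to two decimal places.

512 GB × 1,000,000,000 bytes/GB = 512,000,000,000 bytes
1 GiB = 2^30 bytes = 1,073,741,824 bytes
512,000,000,000 / 1,073,741,824 = 476.84 GiB

476.84 GiB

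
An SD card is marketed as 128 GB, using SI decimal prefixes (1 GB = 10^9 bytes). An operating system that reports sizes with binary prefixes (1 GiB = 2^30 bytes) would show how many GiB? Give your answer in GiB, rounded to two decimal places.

119.21 GiB

128 GB = 128 × 10^9 bytes = 128,000,000,000 bytes
1 GiB = 1,073,741,824 bytes
128,000,000,000 / 1,073,741,824 = 119.21 GiB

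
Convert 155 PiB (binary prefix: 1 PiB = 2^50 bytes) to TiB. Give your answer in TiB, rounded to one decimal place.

158,720.0 TiB

155 PiB = 155 × 2^50 bytes = 174,514,485,560,606,720 bytes
1 TiB = 1,099,511,627,776 bytes
174,514,485,560,606,720 / 1,099,511,627,776 = 158,720.0 TiB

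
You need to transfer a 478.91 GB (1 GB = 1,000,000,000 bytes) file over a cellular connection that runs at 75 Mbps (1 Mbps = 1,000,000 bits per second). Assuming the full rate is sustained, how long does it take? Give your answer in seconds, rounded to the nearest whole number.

478.91 GB = 478,910,000,000 bytes = 3,831,280,000,000 bits
75 Mbps = 75,000,000 bits/s
time = 3,831,280,000,000 / 75,000,000 = 51,084 s

51,084 seconds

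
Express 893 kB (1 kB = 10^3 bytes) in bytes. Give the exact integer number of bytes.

893 × 1,000 = 893,000 bytes  (1 kB = 10^3 bytes)

893,000 bytes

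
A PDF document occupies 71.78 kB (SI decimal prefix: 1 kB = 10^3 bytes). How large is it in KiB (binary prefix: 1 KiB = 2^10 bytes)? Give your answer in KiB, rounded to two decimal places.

70.10 KiB

71.78 kB = 71.78 × 10^3 bytes = 71,780 bytes
1 KiB = 2^10 bytes = 1,024 bytes
71,780 / 1,024 = 70.10 KiB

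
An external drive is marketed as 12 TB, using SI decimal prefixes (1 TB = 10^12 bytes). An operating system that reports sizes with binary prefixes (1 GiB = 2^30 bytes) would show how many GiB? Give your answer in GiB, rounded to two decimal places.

11,175.87 GiB

12 TB × 1,000,000,000,000 bytes/TB = 12,000,000,000,000 bytes
1 GiB = 2^30 bytes = 1,073,741,824 bytes
12,000,000,000,000 / 1,073,741,824 = 11,175.87 GiB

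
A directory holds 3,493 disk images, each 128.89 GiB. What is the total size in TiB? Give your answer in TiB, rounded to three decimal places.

Total = 3,493 × 128.89 GiB = 450212.77 GiB
= 450212.77 × 1,073,741,824 bytes = 483,412,280,847,892.48 bytes
1 TiB = 1,099,511,627,776 bytes
483,412,280,847,892.48 / 1,099,511,627,776 = 439.661 TiB

439.661 TiB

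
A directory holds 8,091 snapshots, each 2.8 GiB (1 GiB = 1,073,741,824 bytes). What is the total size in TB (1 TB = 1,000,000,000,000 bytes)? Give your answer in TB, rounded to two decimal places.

24.33 TB

Total = 8,091 × 2.8 GiB = 22654.8 GiB
= 22654.8 × 1,073,741,824 bytes = 24,325,406,274,355.2 bytes
1 TB = 1,000,000,000,000 bytes
24,325,406,274,355.2 / 1,000,000,000,000 = 24.33 TB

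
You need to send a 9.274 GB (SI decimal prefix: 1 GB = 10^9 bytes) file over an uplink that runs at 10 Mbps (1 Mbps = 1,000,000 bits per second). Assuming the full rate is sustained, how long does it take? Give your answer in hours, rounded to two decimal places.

2.06 hours

9.274 GB = 9,274,000,000 bytes = 74,192,000,000 bits
10 Mbps = 10,000,000 bits/s
time = 74,192,000,000 / 10,000,000 = 7,419.2000 s
7,419.2000 s / 3600 = 2.06 hours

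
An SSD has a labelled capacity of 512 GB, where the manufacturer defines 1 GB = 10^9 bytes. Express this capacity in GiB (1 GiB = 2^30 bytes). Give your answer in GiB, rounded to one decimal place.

476.8 GiB

512 GB × 1,000,000,000 bytes/GB = 512,000,000,000 bytes
1 GiB = 2^30 bytes = 1,073,741,824 bytes
512,000,000,000 / 1,073,741,824 = 476.8 GiB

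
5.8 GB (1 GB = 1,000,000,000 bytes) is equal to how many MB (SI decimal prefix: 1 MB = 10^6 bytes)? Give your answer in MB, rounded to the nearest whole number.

5,800 MB

5.8 GB × 1,000,000,000 bytes/GB = 5,800,000,000 bytes
1 MB = 10^6 bytes = 1,000,000 bytes
5,800,000,000 / 1,000,000 = 5,800 MB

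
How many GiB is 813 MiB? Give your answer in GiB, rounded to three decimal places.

0.794 GiB

813 MiB × 1,048,576 bytes/MiB = 852,492,288 bytes
1 GiB = 2^30 bytes = 1,073,741,824 bytes
852,492,288 / 1,073,741,824 = 0.794 GiB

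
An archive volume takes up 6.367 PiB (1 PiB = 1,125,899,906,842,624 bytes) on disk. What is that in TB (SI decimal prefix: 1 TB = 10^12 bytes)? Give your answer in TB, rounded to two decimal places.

6.367 PiB = 6.367 × 2^50 bytes = 7,168,604,706,866,987.008 bytes
1 TB = 1,000,000,000,000 bytes
7,168,604,706,866,987.008 / 1,000,000,000,000 = 7,168.60 TB

7,168.60 TB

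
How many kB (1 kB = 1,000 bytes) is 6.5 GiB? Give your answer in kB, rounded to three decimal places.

6,979,321.856 kB

6.5 GiB × 1,073,741,824 bytes/GiB = 6,979,321,856 bytes
1 kB = 10^3 bytes = 1,000 bytes
6,979,321,856 / 1,000 = 6,979,321.856 kB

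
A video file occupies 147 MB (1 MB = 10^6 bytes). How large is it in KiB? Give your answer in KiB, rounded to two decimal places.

147 MB = 147 × 10^6 bytes = 147,000,000 bytes
1 KiB = 2^10 bytes = 1,024 bytes
147,000,000 / 1,024 = 143,554.69 KiB

143,554.69 KiB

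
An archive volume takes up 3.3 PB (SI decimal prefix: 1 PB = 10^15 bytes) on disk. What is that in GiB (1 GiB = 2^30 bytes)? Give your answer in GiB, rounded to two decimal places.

3,073,364.50 GiB

3.3 PB × 1,000,000,000,000,000 bytes/PB = 3,300,000,000,000,000 bytes
1 GiB = 1,073,741,824 bytes
3,300,000,000,000,000 / 1,073,741,824 = 3,073,364.50 GiB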